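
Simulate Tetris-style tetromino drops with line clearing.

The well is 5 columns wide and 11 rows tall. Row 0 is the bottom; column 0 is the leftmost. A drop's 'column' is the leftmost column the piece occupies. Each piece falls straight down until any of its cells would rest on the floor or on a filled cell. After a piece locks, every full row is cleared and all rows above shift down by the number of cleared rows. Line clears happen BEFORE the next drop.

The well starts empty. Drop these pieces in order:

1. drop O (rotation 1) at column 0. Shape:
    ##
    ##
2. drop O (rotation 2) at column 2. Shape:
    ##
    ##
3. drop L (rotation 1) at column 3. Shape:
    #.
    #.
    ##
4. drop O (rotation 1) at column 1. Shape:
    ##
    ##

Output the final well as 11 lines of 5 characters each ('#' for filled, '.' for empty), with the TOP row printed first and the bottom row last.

Answer: .....
.....
.....
.....
.....
.....
...#.
.###.
.####
####.
####.

Derivation:
Drop 1: O rot1 at col 0 lands with bottom-row=0; cleared 0 line(s) (total 0); column heights now [2 2 0 0 0], max=2
Drop 2: O rot2 at col 2 lands with bottom-row=0; cleared 0 line(s) (total 0); column heights now [2 2 2 2 0], max=2
Drop 3: L rot1 at col 3 lands with bottom-row=2; cleared 0 line(s) (total 0); column heights now [2 2 2 5 3], max=5
Drop 4: O rot1 at col 1 lands with bottom-row=2; cleared 0 line(s) (total 0); column heights now [2 4 4 5 3], max=5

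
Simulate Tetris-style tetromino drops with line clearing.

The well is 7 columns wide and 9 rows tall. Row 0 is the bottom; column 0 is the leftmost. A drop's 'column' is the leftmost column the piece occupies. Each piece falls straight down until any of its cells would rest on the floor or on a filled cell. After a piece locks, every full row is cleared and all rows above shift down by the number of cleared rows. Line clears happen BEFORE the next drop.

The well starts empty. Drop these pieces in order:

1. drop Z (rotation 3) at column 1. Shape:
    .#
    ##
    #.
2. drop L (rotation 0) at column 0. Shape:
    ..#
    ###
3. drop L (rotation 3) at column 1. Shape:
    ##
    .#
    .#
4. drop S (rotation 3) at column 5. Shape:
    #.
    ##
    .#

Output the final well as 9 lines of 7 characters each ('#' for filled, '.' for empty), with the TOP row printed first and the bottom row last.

Answer: .......
.##....
..#....
..#....
..#....
###....
..#..#.
.##..##
.#....#

Derivation:
Drop 1: Z rot3 at col 1 lands with bottom-row=0; cleared 0 line(s) (total 0); column heights now [0 2 3 0 0 0 0], max=3
Drop 2: L rot0 at col 0 lands with bottom-row=3; cleared 0 line(s) (total 0); column heights now [4 4 5 0 0 0 0], max=5
Drop 3: L rot3 at col 1 lands with bottom-row=5; cleared 0 line(s) (total 0); column heights now [4 8 8 0 0 0 0], max=8
Drop 4: S rot3 at col 5 lands with bottom-row=0; cleared 0 line(s) (total 0); column heights now [4 8 8 0 0 3 2], max=8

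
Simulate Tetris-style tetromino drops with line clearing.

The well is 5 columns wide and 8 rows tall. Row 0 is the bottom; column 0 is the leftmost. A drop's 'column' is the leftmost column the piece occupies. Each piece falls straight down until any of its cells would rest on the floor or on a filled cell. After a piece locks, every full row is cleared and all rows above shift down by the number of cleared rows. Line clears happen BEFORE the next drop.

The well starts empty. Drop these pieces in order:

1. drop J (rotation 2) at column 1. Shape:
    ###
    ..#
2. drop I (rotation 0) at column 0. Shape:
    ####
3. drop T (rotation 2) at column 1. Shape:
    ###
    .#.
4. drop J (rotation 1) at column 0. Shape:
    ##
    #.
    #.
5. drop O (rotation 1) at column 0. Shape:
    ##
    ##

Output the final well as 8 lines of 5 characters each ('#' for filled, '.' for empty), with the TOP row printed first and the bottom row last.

Answer: ##...
##...
##...
####.
#.#..
####.
.###.
...#.

Derivation:
Drop 1: J rot2 at col 1 lands with bottom-row=0; cleared 0 line(s) (total 0); column heights now [0 2 2 2 0], max=2
Drop 2: I rot0 at col 0 lands with bottom-row=2; cleared 0 line(s) (total 0); column heights now [3 3 3 3 0], max=3
Drop 3: T rot2 at col 1 lands with bottom-row=3; cleared 0 line(s) (total 0); column heights now [3 5 5 5 0], max=5
Drop 4: J rot1 at col 0 lands with bottom-row=3; cleared 0 line(s) (total 0); column heights now [6 6 5 5 0], max=6
Drop 5: O rot1 at col 0 lands with bottom-row=6; cleared 0 line(s) (total 0); column heights now [8 8 5 5 0], max=8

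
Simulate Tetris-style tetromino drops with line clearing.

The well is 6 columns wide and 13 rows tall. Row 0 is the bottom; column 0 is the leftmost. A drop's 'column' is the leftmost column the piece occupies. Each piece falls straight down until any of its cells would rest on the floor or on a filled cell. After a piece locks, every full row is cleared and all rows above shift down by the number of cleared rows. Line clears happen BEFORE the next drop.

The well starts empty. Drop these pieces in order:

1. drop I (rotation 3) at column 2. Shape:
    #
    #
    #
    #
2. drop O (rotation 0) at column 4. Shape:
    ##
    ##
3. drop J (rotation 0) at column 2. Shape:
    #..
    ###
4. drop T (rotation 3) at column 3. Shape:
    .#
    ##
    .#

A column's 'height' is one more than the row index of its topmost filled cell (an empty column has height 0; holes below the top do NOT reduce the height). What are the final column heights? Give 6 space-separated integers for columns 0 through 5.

Answer: 0 0 6 7 8 2

Derivation:
Drop 1: I rot3 at col 2 lands with bottom-row=0; cleared 0 line(s) (total 0); column heights now [0 0 4 0 0 0], max=4
Drop 2: O rot0 at col 4 lands with bottom-row=0; cleared 0 line(s) (total 0); column heights now [0 0 4 0 2 2], max=4
Drop 3: J rot0 at col 2 lands with bottom-row=4; cleared 0 line(s) (total 0); column heights now [0 0 6 5 5 2], max=6
Drop 4: T rot3 at col 3 lands with bottom-row=5; cleared 0 line(s) (total 0); column heights now [0 0 6 7 8 2], max=8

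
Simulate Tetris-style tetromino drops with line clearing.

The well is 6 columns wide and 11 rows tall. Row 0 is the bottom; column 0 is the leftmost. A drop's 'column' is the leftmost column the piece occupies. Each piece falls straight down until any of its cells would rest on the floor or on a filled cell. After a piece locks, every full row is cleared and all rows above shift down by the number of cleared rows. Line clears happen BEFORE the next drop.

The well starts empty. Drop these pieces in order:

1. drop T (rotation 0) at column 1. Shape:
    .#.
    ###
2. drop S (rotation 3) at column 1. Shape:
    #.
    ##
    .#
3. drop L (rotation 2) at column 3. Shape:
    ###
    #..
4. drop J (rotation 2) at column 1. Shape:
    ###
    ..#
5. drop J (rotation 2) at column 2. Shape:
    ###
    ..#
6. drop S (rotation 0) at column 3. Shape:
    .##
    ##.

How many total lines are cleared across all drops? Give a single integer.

Answer: 0

Derivation:
Drop 1: T rot0 at col 1 lands with bottom-row=0; cleared 0 line(s) (total 0); column heights now [0 1 2 1 0 0], max=2
Drop 2: S rot3 at col 1 lands with bottom-row=2; cleared 0 line(s) (total 0); column heights now [0 5 4 1 0 0], max=5
Drop 3: L rot2 at col 3 lands with bottom-row=1; cleared 0 line(s) (total 0); column heights now [0 5 4 3 3 3], max=5
Drop 4: J rot2 at col 1 lands with bottom-row=4; cleared 0 line(s) (total 0); column heights now [0 6 6 6 3 3], max=6
Drop 5: J rot2 at col 2 lands with bottom-row=5; cleared 0 line(s) (total 0); column heights now [0 6 7 7 7 3], max=7
Drop 6: S rot0 at col 3 lands with bottom-row=7; cleared 0 line(s) (total 0); column heights now [0 6 7 8 9 9], max=9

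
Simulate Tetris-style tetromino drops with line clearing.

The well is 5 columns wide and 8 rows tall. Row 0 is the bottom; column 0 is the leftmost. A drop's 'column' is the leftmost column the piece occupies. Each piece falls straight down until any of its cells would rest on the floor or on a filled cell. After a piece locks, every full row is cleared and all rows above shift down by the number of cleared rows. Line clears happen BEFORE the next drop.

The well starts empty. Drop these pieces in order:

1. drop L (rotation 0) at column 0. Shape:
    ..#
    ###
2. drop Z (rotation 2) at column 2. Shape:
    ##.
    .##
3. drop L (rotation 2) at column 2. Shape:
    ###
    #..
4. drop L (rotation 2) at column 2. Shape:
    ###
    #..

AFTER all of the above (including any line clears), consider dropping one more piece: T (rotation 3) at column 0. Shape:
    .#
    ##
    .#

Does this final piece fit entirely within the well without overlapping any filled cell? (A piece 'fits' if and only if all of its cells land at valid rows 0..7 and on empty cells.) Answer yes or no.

Answer: yes

Derivation:
Drop 1: L rot0 at col 0 lands with bottom-row=0; cleared 0 line(s) (total 0); column heights now [1 1 2 0 0], max=2
Drop 2: Z rot2 at col 2 lands with bottom-row=1; cleared 0 line(s) (total 0); column heights now [1 1 3 3 2], max=3
Drop 3: L rot2 at col 2 lands with bottom-row=3; cleared 0 line(s) (total 0); column heights now [1 1 5 5 5], max=5
Drop 4: L rot2 at col 2 lands with bottom-row=5; cleared 0 line(s) (total 0); column heights now [1 1 7 7 7], max=7
Test piece T rot3 at col 0 (width 2): heights before test = [1 1 7 7 7]; fits = True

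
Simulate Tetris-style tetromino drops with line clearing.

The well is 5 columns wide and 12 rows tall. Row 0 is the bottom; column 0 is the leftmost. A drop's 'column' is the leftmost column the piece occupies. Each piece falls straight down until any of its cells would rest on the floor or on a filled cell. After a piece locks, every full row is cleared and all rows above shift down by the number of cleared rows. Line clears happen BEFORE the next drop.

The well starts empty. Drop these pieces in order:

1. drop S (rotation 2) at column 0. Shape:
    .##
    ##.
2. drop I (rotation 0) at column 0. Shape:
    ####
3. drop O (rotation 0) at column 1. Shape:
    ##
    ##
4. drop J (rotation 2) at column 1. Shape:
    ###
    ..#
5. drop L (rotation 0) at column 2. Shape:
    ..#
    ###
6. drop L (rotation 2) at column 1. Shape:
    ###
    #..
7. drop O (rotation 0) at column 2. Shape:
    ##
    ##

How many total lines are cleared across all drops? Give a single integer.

Answer: 0

Derivation:
Drop 1: S rot2 at col 0 lands with bottom-row=0; cleared 0 line(s) (total 0); column heights now [1 2 2 0 0], max=2
Drop 2: I rot0 at col 0 lands with bottom-row=2; cleared 0 line(s) (total 0); column heights now [3 3 3 3 0], max=3
Drop 3: O rot0 at col 1 lands with bottom-row=3; cleared 0 line(s) (total 0); column heights now [3 5 5 3 0], max=5
Drop 4: J rot2 at col 1 lands with bottom-row=4; cleared 0 line(s) (total 0); column heights now [3 6 6 6 0], max=6
Drop 5: L rot0 at col 2 lands with bottom-row=6; cleared 0 line(s) (total 0); column heights now [3 6 7 7 8], max=8
Drop 6: L rot2 at col 1 lands with bottom-row=6; cleared 0 line(s) (total 0); column heights now [3 8 8 8 8], max=8
Drop 7: O rot0 at col 2 lands with bottom-row=8; cleared 0 line(s) (total 0); column heights now [3 8 10 10 8], max=10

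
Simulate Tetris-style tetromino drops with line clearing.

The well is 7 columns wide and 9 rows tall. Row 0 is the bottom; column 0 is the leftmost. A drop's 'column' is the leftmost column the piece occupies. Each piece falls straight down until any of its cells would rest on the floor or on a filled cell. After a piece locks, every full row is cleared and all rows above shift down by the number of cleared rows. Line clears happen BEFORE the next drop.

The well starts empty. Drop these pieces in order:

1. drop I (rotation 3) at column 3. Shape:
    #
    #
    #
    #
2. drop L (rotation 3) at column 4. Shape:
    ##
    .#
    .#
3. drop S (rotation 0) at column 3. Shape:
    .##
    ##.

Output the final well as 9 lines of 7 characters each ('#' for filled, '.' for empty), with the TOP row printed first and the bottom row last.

Drop 1: I rot3 at col 3 lands with bottom-row=0; cleared 0 line(s) (total 0); column heights now [0 0 0 4 0 0 0], max=4
Drop 2: L rot3 at col 4 lands with bottom-row=0; cleared 0 line(s) (total 0); column heights now [0 0 0 4 3 3 0], max=4
Drop 3: S rot0 at col 3 lands with bottom-row=4; cleared 0 line(s) (total 0); column heights now [0 0 0 5 6 6 0], max=6

Answer: .......
.......
.......
....##.
...##..
...#...
...###.
...#.#.
...#.#.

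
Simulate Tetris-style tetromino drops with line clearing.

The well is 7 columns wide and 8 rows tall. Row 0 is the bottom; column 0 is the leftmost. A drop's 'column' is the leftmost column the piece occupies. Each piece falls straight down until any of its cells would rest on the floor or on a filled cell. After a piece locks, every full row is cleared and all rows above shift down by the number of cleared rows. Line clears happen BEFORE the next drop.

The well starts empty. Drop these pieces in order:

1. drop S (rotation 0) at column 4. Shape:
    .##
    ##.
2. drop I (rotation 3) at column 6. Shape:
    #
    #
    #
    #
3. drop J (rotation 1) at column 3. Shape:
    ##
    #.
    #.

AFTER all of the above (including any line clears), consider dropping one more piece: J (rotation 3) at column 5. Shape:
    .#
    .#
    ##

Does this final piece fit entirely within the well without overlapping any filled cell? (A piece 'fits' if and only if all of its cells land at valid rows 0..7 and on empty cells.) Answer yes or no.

Answer: no

Derivation:
Drop 1: S rot0 at col 4 lands with bottom-row=0; cleared 0 line(s) (total 0); column heights now [0 0 0 0 1 2 2], max=2
Drop 2: I rot3 at col 6 lands with bottom-row=2; cleared 0 line(s) (total 0); column heights now [0 0 0 0 1 2 6], max=6
Drop 3: J rot1 at col 3 lands with bottom-row=0; cleared 0 line(s) (total 0); column heights now [0 0 0 3 3 2 6], max=6
Test piece J rot3 at col 5 (width 2): heights before test = [0 0 0 3 3 2 6]; fits = False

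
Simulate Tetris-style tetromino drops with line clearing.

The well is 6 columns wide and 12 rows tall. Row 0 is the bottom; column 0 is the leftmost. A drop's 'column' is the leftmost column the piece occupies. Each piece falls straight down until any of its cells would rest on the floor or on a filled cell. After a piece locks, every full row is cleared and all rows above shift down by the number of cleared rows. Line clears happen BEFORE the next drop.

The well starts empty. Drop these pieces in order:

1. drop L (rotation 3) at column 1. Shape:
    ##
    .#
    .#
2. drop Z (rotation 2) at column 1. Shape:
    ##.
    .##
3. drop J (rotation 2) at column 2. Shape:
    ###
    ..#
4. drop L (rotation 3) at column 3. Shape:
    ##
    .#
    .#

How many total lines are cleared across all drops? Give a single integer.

Answer: 0

Derivation:
Drop 1: L rot3 at col 1 lands with bottom-row=0; cleared 0 line(s) (total 0); column heights now [0 3 3 0 0 0], max=3
Drop 2: Z rot2 at col 1 lands with bottom-row=3; cleared 0 line(s) (total 0); column heights now [0 5 5 4 0 0], max=5
Drop 3: J rot2 at col 2 lands with bottom-row=4; cleared 0 line(s) (total 0); column heights now [0 5 6 6 6 0], max=6
Drop 4: L rot3 at col 3 lands with bottom-row=6; cleared 0 line(s) (total 0); column heights now [0 5 6 9 9 0], max=9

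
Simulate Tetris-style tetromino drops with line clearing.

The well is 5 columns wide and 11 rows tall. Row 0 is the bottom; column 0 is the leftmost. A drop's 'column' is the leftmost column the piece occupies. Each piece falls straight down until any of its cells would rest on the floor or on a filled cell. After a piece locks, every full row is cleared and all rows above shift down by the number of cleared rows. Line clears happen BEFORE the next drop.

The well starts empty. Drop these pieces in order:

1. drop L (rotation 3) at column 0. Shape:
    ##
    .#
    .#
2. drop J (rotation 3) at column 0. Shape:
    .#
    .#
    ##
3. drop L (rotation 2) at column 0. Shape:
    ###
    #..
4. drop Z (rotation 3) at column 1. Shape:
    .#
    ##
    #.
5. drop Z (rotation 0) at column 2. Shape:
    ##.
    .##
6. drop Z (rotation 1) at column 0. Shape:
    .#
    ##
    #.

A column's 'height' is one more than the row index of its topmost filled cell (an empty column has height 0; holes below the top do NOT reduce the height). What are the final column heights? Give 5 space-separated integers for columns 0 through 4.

Drop 1: L rot3 at col 0 lands with bottom-row=0; cleared 0 line(s) (total 0); column heights now [3 3 0 0 0], max=3
Drop 2: J rot3 at col 0 lands with bottom-row=3; cleared 0 line(s) (total 0); column heights now [4 6 0 0 0], max=6
Drop 3: L rot2 at col 0 lands with bottom-row=5; cleared 0 line(s) (total 0); column heights now [7 7 7 0 0], max=7
Drop 4: Z rot3 at col 1 lands with bottom-row=7; cleared 0 line(s) (total 0); column heights now [7 9 10 0 0], max=10
Drop 5: Z rot0 at col 2 lands with bottom-row=9; cleared 0 line(s) (total 0); column heights now [7 9 11 11 10], max=11
Drop 6: Z rot1 at col 0 lands with bottom-row=8; cleared 1 line(s) (total 1); column heights now [9 10 10 10 0], max=10

Answer: 9 10 10 10 0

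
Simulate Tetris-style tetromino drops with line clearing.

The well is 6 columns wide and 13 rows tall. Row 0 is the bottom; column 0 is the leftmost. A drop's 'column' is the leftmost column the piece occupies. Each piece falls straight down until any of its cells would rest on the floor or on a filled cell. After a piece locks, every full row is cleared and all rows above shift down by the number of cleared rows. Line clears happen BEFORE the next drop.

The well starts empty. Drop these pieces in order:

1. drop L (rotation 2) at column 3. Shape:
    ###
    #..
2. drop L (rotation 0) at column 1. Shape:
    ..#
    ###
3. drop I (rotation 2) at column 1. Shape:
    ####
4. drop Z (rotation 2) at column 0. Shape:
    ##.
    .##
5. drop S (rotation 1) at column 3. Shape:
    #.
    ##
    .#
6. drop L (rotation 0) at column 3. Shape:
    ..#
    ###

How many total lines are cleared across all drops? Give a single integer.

Answer: 0

Derivation:
Drop 1: L rot2 at col 3 lands with bottom-row=0; cleared 0 line(s) (total 0); column heights now [0 0 0 2 2 2], max=2
Drop 2: L rot0 at col 1 lands with bottom-row=2; cleared 0 line(s) (total 0); column heights now [0 3 3 4 2 2], max=4
Drop 3: I rot2 at col 1 lands with bottom-row=4; cleared 0 line(s) (total 0); column heights now [0 5 5 5 5 2], max=5
Drop 4: Z rot2 at col 0 lands with bottom-row=5; cleared 0 line(s) (total 0); column heights now [7 7 6 5 5 2], max=7
Drop 5: S rot1 at col 3 lands with bottom-row=5; cleared 0 line(s) (total 0); column heights now [7 7 6 8 7 2], max=8
Drop 6: L rot0 at col 3 lands with bottom-row=8; cleared 0 line(s) (total 0); column heights now [7 7 6 9 9 10], max=10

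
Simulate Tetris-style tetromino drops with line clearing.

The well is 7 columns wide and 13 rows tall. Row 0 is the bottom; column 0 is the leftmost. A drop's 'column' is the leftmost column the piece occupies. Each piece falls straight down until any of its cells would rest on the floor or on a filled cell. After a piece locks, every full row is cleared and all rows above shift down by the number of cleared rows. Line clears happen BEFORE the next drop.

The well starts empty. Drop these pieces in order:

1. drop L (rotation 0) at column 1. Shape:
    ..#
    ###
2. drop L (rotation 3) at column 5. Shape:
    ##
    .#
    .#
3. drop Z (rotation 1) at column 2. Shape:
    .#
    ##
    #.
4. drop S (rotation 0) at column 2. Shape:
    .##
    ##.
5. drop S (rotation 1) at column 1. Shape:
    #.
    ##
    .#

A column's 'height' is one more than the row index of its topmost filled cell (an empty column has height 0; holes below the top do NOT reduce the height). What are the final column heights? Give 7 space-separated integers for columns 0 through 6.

Answer: 0 8 7 6 6 3 3

Derivation:
Drop 1: L rot0 at col 1 lands with bottom-row=0; cleared 0 line(s) (total 0); column heights now [0 1 1 2 0 0 0], max=2
Drop 2: L rot3 at col 5 lands with bottom-row=0; cleared 0 line(s) (total 0); column heights now [0 1 1 2 0 3 3], max=3
Drop 3: Z rot1 at col 2 lands with bottom-row=1; cleared 0 line(s) (total 0); column heights now [0 1 3 4 0 3 3], max=4
Drop 4: S rot0 at col 2 lands with bottom-row=4; cleared 0 line(s) (total 0); column heights now [0 1 5 6 6 3 3], max=6
Drop 5: S rot1 at col 1 lands with bottom-row=5; cleared 0 line(s) (total 0); column heights now [0 8 7 6 6 3 3], max=8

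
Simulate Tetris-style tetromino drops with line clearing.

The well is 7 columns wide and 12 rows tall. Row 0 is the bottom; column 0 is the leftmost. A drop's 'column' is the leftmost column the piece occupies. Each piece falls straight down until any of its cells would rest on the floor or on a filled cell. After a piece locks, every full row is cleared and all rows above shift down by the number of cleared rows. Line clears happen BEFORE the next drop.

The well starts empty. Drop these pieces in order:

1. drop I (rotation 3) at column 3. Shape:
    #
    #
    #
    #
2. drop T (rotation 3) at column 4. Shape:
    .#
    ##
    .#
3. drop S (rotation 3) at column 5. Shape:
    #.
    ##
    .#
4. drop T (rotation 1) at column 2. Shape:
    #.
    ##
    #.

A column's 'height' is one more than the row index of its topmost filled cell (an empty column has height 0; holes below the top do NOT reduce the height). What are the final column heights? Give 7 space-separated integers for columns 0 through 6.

Drop 1: I rot3 at col 3 lands with bottom-row=0; cleared 0 line(s) (total 0); column heights now [0 0 0 4 0 0 0], max=4
Drop 2: T rot3 at col 4 lands with bottom-row=0; cleared 0 line(s) (total 0); column heights now [0 0 0 4 2 3 0], max=4
Drop 3: S rot3 at col 5 lands with bottom-row=2; cleared 0 line(s) (total 0); column heights now [0 0 0 4 2 5 4], max=5
Drop 4: T rot1 at col 2 lands with bottom-row=3; cleared 0 line(s) (total 0); column heights now [0 0 6 5 2 5 4], max=6

Answer: 0 0 6 5 2 5 4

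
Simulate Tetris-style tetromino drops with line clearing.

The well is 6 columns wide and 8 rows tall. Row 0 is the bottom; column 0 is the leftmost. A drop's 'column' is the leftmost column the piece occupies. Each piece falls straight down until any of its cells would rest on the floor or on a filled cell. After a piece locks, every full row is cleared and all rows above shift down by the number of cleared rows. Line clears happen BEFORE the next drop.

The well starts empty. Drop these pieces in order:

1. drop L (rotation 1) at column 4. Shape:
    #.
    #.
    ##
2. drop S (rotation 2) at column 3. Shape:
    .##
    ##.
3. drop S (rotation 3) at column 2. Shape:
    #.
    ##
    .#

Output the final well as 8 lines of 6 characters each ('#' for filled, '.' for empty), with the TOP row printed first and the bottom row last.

Answer: ......
..#...
..##..
...###
...##.
....#.
....#.
....##

Derivation:
Drop 1: L rot1 at col 4 lands with bottom-row=0; cleared 0 line(s) (total 0); column heights now [0 0 0 0 3 1], max=3
Drop 2: S rot2 at col 3 lands with bottom-row=3; cleared 0 line(s) (total 0); column heights now [0 0 0 4 5 5], max=5
Drop 3: S rot3 at col 2 lands with bottom-row=4; cleared 0 line(s) (total 0); column heights now [0 0 7 6 5 5], max=7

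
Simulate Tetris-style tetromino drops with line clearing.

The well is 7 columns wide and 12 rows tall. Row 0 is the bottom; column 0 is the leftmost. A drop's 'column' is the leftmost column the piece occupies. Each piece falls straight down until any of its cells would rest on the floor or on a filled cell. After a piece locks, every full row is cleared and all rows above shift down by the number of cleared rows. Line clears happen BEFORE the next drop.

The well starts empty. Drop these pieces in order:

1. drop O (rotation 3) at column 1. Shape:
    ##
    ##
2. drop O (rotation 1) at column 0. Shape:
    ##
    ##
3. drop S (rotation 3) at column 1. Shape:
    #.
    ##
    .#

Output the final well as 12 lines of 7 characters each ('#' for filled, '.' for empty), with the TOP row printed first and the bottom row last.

Answer: .......
.......
.......
.......
.......
.......
.#.....
.##....
###....
##.....
.##....
.##....

Derivation:
Drop 1: O rot3 at col 1 lands with bottom-row=0; cleared 0 line(s) (total 0); column heights now [0 2 2 0 0 0 0], max=2
Drop 2: O rot1 at col 0 lands with bottom-row=2; cleared 0 line(s) (total 0); column heights now [4 4 2 0 0 0 0], max=4
Drop 3: S rot3 at col 1 lands with bottom-row=3; cleared 0 line(s) (total 0); column heights now [4 6 5 0 0 0 0], max=6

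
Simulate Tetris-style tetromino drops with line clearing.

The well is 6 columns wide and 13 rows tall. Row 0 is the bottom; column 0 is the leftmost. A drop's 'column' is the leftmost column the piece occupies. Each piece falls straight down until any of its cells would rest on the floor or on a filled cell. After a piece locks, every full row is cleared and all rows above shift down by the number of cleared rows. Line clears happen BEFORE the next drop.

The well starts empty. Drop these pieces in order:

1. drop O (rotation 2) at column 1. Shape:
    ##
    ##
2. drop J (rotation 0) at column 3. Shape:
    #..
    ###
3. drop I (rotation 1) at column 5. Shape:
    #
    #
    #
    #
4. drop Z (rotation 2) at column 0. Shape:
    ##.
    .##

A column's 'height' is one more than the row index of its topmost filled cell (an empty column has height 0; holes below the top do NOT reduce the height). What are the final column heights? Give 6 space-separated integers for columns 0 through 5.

Answer: 4 4 3 2 1 5

Derivation:
Drop 1: O rot2 at col 1 lands with bottom-row=0; cleared 0 line(s) (total 0); column heights now [0 2 2 0 0 0], max=2
Drop 2: J rot0 at col 3 lands with bottom-row=0; cleared 0 line(s) (total 0); column heights now [0 2 2 2 1 1], max=2
Drop 3: I rot1 at col 5 lands with bottom-row=1; cleared 0 line(s) (total 0); column heights now [0 2 2 2 1 5], max=5
Drop 4: Z rot2 at col 0 lands with bottom-row=2; cleared 0 line(s) (total 0); column heights now [4 4 3 2 1 5], max=5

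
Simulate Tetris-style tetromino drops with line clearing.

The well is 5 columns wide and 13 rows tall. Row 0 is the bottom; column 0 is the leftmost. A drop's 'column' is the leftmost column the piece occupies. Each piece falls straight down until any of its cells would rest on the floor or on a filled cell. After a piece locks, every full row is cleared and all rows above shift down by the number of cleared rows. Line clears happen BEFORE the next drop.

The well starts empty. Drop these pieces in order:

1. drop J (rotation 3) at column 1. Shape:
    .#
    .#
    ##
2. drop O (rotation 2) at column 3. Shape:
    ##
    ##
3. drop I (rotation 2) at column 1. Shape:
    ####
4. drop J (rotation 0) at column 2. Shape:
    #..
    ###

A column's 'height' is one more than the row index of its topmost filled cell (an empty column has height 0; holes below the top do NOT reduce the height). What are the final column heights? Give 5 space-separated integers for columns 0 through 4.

Answer: 0 4 6 5 5

Derivation:
Drop 1: J rot3 at col 1 lands with bottom-row=0; cleared 0 line(s) (total 0); column heights now [0 1 3 0 0], max=3
Drop 2: O rot2 at col 3 lands with bottom-row=0; cleared 0 line(s) (total 0); column heights now [0 1 3 2 2], max=3
Drop 3: I rot2 at col 1 lands with bottom-row=3; cleared 0 line(s) (total 0); column heights now [0 4 4 4 4], max=4
Drop 4: J rot0 at col 2 lands with bottom-row=4; cleared 0 line(s) (total 0); column heights now [0 4 6 5 5], max=6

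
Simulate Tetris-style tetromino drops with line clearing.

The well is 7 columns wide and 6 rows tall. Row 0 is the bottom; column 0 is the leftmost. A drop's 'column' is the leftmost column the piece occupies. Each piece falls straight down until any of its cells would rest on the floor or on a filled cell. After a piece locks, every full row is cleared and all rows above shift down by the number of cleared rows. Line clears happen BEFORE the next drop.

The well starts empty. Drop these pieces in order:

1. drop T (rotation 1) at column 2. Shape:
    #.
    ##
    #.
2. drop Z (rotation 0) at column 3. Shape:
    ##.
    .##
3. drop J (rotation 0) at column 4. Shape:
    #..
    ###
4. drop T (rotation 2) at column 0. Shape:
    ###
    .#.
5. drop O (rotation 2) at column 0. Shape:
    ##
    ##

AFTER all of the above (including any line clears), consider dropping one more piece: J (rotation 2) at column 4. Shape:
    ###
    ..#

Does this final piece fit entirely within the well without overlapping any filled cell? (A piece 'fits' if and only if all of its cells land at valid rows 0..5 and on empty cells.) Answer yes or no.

Drop 1: T rot1 at col 2 lands with bottom-row=0; cleared 0 line(s) (total 0); column heights now [0 0 3 2 0 0 0], max=3
Drop 2: Z rot0 at col 3 lands with bottom-row=1; cleared 0 line(s) (total 0); column heights now [0 0 3 3 3 2 0], max=3
Drop 3: J rot0 at col 4 lands with bottom-row=3; cleared 0 line(s) (total 0); column heights now [0 0 3 3 5 4 4], max=5
Drop 4: T rot2 at col 0 lands with bottom-row=2; cleared 0 line(s) (total 0); column heights now [4 4 4 3 5 4 4], max=5
Drop 5: O rot2 at col 0 lands with bottom-row=4; cleared 0 line(s) (total 0); column heights now [6 6 4 3 5 4 4], max=6
Test piece J rot2 at col 4 (width 3): heights before test = [6 6 4 3 5 4 4]; fits = True

Answer: yes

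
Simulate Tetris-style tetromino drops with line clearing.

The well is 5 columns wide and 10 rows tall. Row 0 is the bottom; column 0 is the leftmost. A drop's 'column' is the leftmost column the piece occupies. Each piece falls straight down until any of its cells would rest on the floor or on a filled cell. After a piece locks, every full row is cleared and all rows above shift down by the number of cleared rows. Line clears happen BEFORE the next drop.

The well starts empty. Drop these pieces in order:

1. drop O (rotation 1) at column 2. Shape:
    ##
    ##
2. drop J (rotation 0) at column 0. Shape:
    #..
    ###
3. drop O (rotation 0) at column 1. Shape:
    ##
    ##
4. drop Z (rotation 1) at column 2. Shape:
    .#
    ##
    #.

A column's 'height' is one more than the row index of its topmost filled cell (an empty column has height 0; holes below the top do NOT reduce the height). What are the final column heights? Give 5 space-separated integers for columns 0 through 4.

Answer: 4 5 7 8 0

Derivation:
Drop 1: O rot1 at col 2 lands with bottom-row=0; cleared 0 line(s) (total 0); column heights now [0 0 2 2 0], max=2
Drop 2: J rot0 at col 0 lands with bottom-row=2; cleared 0 line(s) (total 0); column heights now [4 3 3 2 0], max=4
Drop 3: O rot0 at col 1 lands with bottom-row=3; cleared 0 line(s) (total 0); column heights now [4 5 5 2 0], max=5
Drop 4: Z rot1 at col 2 lands with bottom-row=5; cleared 0 line(s) (total 0); column heights now [4 5 7 8 0], max=8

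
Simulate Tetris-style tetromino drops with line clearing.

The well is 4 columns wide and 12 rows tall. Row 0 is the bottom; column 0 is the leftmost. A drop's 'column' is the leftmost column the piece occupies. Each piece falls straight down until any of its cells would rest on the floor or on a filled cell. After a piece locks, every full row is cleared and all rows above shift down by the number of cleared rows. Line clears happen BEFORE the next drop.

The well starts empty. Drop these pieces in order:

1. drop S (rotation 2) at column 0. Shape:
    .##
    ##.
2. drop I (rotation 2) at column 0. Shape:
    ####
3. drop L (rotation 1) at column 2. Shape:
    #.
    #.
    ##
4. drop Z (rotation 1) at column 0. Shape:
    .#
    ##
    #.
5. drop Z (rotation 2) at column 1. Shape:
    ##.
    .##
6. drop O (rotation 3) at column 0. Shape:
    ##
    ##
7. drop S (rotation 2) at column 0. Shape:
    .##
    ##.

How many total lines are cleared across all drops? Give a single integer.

Drop 1: S rot2 at col 0 lands with bottom-row=0; cleared 0 line(s) (total 0); column heights now [1 2 2 0], max=2
Drop 2: I rot2 at col 0 lands with bottom-row=2; cleared 1 line(s) (total 1); column heights now [1 2 2 0], max=2
Drop 3: L rot1 at col 2 lands with bottom-row=2; cleared 0 line(s) (total 1); column heights now [1 2 5 3], max=5
Drop 4: Z rot1 at col 0 lands with bottom-row=1; cleared 1 line(s) (total 2); column heights now [2 3 4 0], max=4
Drop 5: Z rot2 at col 1 lands with bottom-row=4; cleared 0 line(s) (total 2); column heights now [2 6 6 5], max=6
Drop 6: O rot3 at col 0 lands with bottom-row=6; cleared 0 line(s) (total 2); column heights now [8 8 6 5], max=8
Drop 7: S rot2 at col 0 lands with bottom-row=8; cleared 0 line(s) (total 2); column heights now [9 10 10 5], max=10

Answer: 2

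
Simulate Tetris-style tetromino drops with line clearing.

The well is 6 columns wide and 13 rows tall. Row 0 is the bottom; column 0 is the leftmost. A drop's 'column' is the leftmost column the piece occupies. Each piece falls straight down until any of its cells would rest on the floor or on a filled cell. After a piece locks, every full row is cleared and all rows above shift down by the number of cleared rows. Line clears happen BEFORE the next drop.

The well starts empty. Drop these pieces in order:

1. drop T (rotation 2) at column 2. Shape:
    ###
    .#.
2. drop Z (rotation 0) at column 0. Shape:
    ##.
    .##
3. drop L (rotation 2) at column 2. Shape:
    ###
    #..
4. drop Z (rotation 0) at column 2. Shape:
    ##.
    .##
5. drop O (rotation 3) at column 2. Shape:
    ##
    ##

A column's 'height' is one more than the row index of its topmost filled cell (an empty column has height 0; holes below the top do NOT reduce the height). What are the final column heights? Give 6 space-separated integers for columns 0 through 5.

Drop 1: T rot2 at col 2 lands with bottom-row=0; cleared 0 line(s) (total 0); column heights now [0 0 2 2 2 0], max=2
Drop 2: Z rot0 at col 0 lands with bottom-row=2; cleared 0 line(s) (total 0); column heights now [4 4 3 2 2 0], max=4
Drop 3: L rot2 at col 2 lands with bottom-row=3; cleared 0 line(s) (total 0); column heights now [4 4 5 5 5 0], max=5
Drop 4: Z rot0 at col 2 lands with bottom-row=5; cleared 0 line(s) (total 0); column heights now [4 4 7 7 6 0], max=7
Drop 5: O rot3 at col 2 lands with bottom-row=7; cleared 0 line(s) (total 0); column heights now [4 4 9 9 6 0], max=9

Answer: 4 4 9 9 6 0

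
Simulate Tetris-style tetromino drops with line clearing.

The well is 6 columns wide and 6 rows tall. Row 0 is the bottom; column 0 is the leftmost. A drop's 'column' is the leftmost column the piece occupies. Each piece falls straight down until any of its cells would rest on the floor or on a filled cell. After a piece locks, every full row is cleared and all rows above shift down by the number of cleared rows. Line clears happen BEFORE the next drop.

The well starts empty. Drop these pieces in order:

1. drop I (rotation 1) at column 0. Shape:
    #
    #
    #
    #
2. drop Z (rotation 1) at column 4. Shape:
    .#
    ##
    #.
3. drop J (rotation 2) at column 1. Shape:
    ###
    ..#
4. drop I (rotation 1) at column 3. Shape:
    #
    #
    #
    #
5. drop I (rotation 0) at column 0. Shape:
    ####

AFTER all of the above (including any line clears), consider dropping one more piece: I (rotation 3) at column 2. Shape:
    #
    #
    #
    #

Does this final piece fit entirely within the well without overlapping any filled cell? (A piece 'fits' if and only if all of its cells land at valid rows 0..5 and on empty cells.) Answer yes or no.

Answer: no

Derivation:
Drop 1: I rot1 at col 0 lands with bottom-row=0; cleared 0 line(s) (total 0); column heights now [4 0 0 0 0 0], max=4
Drop 2: Z rot1 at col 4 lands with bottom-row=0; cleared 0 line(s) (total 0); column heights now [4 0 0 0 2 3], max=4
Drop 3: J rot2 at col 1 lands with bottom-row=0; cleared 1 line(s) (total 1); column heights now [3 0 0 1 1 2], max=3
Drop 4: I rot1 at col 3 lands with bottom-row=1; cleared 0 line(s) (total 1); column heights now [3 0 0 5 1 2], max=5
Drop 5: I rot0 at col 0 lands with bottom-row=5; cleared 0 line(s) (total 1); column heights now [6 6 6 6 1 2], max=6
Test piece I rot3 at col 2 (width 1): heights before test = [6 6 6 6 1 2]; fits = False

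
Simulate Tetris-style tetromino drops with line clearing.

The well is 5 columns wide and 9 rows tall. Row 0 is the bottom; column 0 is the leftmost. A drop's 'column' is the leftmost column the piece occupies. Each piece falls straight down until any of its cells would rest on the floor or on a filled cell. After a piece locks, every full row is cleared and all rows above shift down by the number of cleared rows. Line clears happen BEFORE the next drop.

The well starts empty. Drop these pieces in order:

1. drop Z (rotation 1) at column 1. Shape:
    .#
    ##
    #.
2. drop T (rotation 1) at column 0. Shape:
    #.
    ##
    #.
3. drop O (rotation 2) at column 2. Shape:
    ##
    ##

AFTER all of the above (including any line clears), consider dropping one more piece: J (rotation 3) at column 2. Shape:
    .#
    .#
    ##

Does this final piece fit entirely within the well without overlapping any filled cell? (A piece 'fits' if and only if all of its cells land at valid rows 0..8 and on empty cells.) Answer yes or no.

Answer: yes

Derivation:
Drop 1: Z rot1 at col 1 lands with bottom-row=0; cleared 0 line(s) (total 0); column heights now [0 2 3 0 0], max=3
Drop 2: T rot1 at col 0 lands with bottom-row=1; cleared 0 line(s) (total 0); column heights now [4 3 3 0 0], max=4
Drop 3: O rot2 at col 2 lands with bottom-row=3; cleared 0 line(s) (total 0); column heights now [4 3 5 5 0], max=5
Test piece J rot3 at col 2 (width 2): heights before test = [4 3 5 5 0]; fits = True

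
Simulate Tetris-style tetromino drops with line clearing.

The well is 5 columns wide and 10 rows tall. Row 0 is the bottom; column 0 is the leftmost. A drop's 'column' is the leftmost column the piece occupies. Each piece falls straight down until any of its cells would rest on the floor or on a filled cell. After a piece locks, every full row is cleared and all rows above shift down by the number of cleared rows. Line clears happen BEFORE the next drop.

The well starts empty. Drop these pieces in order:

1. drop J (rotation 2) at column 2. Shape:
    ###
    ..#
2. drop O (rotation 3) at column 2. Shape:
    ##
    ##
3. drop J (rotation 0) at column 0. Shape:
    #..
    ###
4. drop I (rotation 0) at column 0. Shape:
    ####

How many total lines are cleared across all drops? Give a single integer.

Answer: 0

Derivation:
Drop 1: J rot2 at col 2 lands with bottom-row=0; cleared 0 line(s) (total 0); column heights now [0 0 2 2 2], max=2
Drop 2: O rot3 at col 2 lands with bottom-row=2; cleared 0 line(s) (total 0); column heights now [0 0 4 4 2], max=4
Drop 3: J rot0 at col 0 lands with bottom-row=4; cleared 0 line(s) (total 0); column heights now [6 5 5 4 2], max=6
Drop 4: I rot0 at col 0 lands with bottom-row=6; cleared 0 line(s) (total 0); column heights now [7 7 7 7 2], max=7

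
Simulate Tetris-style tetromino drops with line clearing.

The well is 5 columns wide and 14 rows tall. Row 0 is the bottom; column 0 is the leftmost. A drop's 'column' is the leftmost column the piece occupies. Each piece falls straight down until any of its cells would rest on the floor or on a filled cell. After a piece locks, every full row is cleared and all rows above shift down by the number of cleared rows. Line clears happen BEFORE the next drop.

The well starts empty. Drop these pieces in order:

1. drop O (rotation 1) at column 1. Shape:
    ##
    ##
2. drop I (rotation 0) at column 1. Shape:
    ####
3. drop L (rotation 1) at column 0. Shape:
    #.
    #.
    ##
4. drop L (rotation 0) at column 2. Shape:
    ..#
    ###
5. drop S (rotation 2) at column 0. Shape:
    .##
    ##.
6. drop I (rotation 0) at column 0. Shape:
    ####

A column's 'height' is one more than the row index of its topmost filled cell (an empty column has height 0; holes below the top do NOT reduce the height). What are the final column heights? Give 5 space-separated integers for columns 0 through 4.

Drop 1: O rot1 at col 1 lands with bottom-row=0; cleared 0 line(s) (total 0); column heights now [0 2 2 0 0], max=2
Drop 2: I rot0 at col 1 lands with bottom-row=2; cleared 0 line(s) (total 0); column heights now [0 3 3 3 3], max=3
Drop 3: L rot1 at col 0 lands with bottom-row=3; cleared 0 line(s) (total 0); column heights now [6 4 3 3 3], max=6
Drop 4: L rot0 at col 2 lands with bottom-row=3; cleared 1 line(s) (total 1); column heights now [5 3 3 3 4], max=5
Drop 5: S rot2 at col 0 lands with bottom-row=5; cleared 0 line(s) (total 1); column heights now [6 7 7 3 4], max=7
Drop 6: I rot0 at col 0 lands with bottom-row=7; cleared 0 line(s) (total 1); column heights now [8 8 8 8 4], max=8

Answer: 8 8 8 8 4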